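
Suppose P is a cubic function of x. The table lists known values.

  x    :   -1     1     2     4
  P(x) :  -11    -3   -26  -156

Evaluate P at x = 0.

0

Write P(x) = ax³ + bx² + cx + d; the 4 given values yield a linear system in the 4 coefficients.
Solving, P(x) = -x³ - 7x² + 5x.
Then P(0) = 0.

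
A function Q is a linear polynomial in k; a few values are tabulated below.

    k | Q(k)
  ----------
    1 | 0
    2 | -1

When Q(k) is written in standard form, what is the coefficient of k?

-1

Write Q(k) = ak + b; the 2 given values yield a linear system in the 2 coefficients.
Solving, Q(k) = -k + 1.
The coefficient of k is -1.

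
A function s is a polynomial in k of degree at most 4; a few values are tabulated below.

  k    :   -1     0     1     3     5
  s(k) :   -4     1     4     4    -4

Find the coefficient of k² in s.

Write s(k) = ak^4 + bk³ + ck² + dk + e; the 5 given values yield a linear system in the 5 coefficients.
Solving, the top 2 coefficients vanish, and s(k) = -k² + 4k + 1.
The coefficient of k² is -1.

-1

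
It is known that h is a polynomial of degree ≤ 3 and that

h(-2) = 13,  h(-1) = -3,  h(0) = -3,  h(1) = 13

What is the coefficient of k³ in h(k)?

Write h(k) = ak³ + bk² + ck + d; the 4 given values yield a linear system in the 4 coefficients.
Solving, the leading coefficient vanishes, and h(k) = 8k² + 8k - 3.
The coefficient of k³ is 0.

0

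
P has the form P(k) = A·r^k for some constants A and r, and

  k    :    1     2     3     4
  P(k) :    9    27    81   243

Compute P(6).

2187

Consecutive ratio: 27/9 = 3, and 81/27 = 3, so r = 3.
Then A·3^1 = 9 gives A = 3, and P(k) = 3·3^k.
P(6) = 3·3^6 = 2187.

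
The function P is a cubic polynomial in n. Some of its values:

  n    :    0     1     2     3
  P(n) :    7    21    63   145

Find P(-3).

13

Write P(n) = an³ + bn² + cn + d; the 4 given values yield a linear system in the 4 coefficients.
Solving, P(n) = 2n³ + 8n² + 4n + 7.
Then P(-3) = 13.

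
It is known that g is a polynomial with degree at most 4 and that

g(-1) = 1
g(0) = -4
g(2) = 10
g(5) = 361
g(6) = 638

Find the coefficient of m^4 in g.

Write g(m) = am^4 + bm³ + cm² + dm + e; the 5 given values yield a linear system in the 5 coefficients.
Solving, the leading coefficient vanishes, and g(m) = 3m³ + m² - 7m - 4.
The coefficient of m^4 is 0.

0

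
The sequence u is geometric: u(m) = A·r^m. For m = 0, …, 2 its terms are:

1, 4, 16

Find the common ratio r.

Consecutive ratio: 4/1 = 4, and 16/4 = 4, so r = 4.
Then A·4^0 = 1 gives A = 1, and u(m) = 1·4^m.

4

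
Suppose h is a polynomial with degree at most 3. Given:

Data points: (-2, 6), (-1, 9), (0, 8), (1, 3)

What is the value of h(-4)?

First differences: 3, -1, -5. Second differences: -4, -4.
Level-2 differences are constant, so h has degree 2.
Fitting a degree-2 polynomial gives h(t) = -2t² - 3t + 8.
Then h(-4) = -12.

-12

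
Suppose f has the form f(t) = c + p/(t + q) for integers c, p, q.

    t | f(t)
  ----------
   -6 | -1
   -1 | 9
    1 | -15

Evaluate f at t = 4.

(f(t) − c)(t + q) = p for each data point; the three points give a linear system in c and q, then p follows.
Solving: c = -3, q = 0, p = -12, so f(t) = -3 − 12/(t + 0).
Then f(4) = -3 − 12/4 = -6.

-6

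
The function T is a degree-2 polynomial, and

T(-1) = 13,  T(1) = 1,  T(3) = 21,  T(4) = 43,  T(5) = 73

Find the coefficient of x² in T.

Write T(x) = ax² + bx + c; the 5 given values yield a linear system in the 3 coefficients.
Solving, T(x) = 4x² - 6x + 3.
The coefficient of x² is 4.

4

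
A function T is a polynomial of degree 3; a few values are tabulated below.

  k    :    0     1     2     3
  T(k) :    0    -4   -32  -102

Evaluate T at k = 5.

-440

Write T(k) = ak³ + bk² + ck + d; the 4 given values yield a linear system in the 4 coefficients.
Solving, T(k) = -3k³ - 3k² + 2k.
Then T(5) = -440.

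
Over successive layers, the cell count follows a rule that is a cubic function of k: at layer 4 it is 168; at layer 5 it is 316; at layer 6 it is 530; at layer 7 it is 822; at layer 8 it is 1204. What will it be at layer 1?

0

Write the value at k as T(k).
Write T(k) = ak³ + bk² + ck + d; the 5 given values yield a linear system in the 4 coefficients.
Solving, T(k) = 2k³ + 3k² - k - 4.
Then T(1) = 0.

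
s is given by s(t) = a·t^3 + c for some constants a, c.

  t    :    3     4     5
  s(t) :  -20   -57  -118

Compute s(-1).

From s(3) = -20 and s(4) = -57: 27a + c = -20 and 64a + c = -57.
Subtracting: 37a = -37, so a = -1; then c = -20 − (-1)·27 = 7.
So s(t) = -1t³ + 7, and s(-1) = 8.

8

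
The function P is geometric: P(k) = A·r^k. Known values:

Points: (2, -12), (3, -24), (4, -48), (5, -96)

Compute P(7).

Consecutive ratio: -24/(-12) = 2, and -48/(-24) = 2, so r = 2.
Then A·2^2 = -12 gives A = -3, and P(k) = -3·2^k.
P(7) = -3·2^7 = -384.

-384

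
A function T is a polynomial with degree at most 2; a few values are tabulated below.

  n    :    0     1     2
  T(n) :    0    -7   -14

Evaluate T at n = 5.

First differences: -7, -7.
Level-1 differences are constant, so T has degree 1.
Fitting a degree-1 polynomial gives T(n) = -7n.
Then T(5) = -35.

-35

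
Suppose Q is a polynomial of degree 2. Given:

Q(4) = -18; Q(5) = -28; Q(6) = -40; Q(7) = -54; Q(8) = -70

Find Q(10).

First differences: -10, -12, -14, -16. Second differences: -2, -2, -2.
Level-2 differences are constant, so Q has degree 2.
Fitting a degree-2 polynomial gives Q(t) = -t² - t + 2.
Then Q(10) = -108.

-108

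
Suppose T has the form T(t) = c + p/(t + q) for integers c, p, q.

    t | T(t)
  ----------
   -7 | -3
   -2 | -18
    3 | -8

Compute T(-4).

(T(t) − c)(t + q) = p for each data point; the three points give a linear system in c and q, then p follows.
Solving: c = -6, q = 3, p = -12, so T(t) = -6 − 12/(t + 3).
Then T(-4) = -6 − 12/(-1) = 6.

6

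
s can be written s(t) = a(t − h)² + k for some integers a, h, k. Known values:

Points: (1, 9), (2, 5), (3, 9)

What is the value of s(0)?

First differences -4, 4; second difference 8 = 2a, so a = 4.
Expanding, the t-coefficient is −2ah = -8h; matching it to the data gives h = 2, and then k = 5.
So s(t) = 4(t − 2)² + 5.
s(0) = 4·(-2)² + 5 = 21.

21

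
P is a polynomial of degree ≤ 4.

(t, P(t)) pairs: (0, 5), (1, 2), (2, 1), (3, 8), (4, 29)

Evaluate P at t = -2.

-7

First differences: -3, -1, 7, 21. Second differences: 2, 8, 14. Third differences: 6, 6.
Level-3 differences are constant, so P has degree 3.
Fitting a degree-3 polynomial gives P(t) = t³ - 2t² - 2t + 5.
Then P(-2) = -7.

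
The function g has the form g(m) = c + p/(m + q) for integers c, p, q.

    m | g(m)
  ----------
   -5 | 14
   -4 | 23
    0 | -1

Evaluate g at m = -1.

(g(m) − c)(m + q) = p for each data point; the three points give a linear system in c and q, then p follows.
Solving: c = 5, q = 3, p = -18, so g(m) = 5 − 18/(m + 3).
Then g(-1) = 5 − 18/2 = -4.

-4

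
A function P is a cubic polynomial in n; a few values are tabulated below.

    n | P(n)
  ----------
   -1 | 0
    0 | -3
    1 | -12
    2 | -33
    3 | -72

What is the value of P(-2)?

Write P(n) = an³ + bn² + cn + d; the 5 given values yield a linear system in the 4 coefficients.
Solving, P(n) = -n³ - 3n² - 5n - 3.
Then P(-2) = 3.

3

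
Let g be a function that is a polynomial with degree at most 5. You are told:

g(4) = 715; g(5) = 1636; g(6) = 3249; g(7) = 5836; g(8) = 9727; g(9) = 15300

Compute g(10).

22981

Write g(t) = at^5 + bt^4 + ct³ + dt² + et + p; the 6 given values yield a linear system in the 6 coefficients.
Solving, the leading coefficient vanishes, and g(t) = 2t^4 + 3t³ - t² + 9t - 9.
Then g(10) = 22981.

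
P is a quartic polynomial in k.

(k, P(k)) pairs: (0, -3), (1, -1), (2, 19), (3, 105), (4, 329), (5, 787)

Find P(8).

4885

Write P(k) = ak^4 + bk³ + ck² + dk + e; the 6 given values yield a linear system in the 5 coefficients.
Solving, P(k) = k^4 + 2k³ - 4k² + 3k - 3.
Then P(8) = 4885.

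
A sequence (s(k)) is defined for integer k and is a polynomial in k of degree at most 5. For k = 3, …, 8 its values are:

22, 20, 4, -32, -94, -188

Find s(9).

Write s(k) = ak^5 + bk^4 + ck³ + dk² + ek + p; the 6 given values yield a linear system in the 6 coefficients.
Solving, the top 2 coefficients vanish, and s(k) = -k³ + 5k² + 4.
Then s(9) = -320.

-320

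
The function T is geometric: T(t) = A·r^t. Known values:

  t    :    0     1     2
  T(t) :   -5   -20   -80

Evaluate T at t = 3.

Consecutive ratio: -20/(-5) = 4, and -80/(-20) = 4, so r = 4.
Then A·4^0 = -5 gives A = -5, and T(t) = -5·4^t.
T(3) = -5·4^3 = -320.

-320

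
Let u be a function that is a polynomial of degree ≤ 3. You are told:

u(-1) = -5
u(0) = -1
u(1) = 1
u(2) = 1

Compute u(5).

Write u(x) = ax³ + bx² + cx + d; the 4 given values yield a linear system in the 4 coefficients.
Solving, the leading coefficient vanishes, and u(x) = -x² + 3x - 1.
Then u(5) = -11.

-11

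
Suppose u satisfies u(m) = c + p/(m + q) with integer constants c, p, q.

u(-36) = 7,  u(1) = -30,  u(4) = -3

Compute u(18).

(u(m) − c)(m + q) = p for each data point; the three points give a linear system in c and q, then p follows.
Solving: c = 6, q = 0, p = -36, so u(m) = 6 − 36/(m + 0).
Then u(18) = 6 − 36/18 = 4.

4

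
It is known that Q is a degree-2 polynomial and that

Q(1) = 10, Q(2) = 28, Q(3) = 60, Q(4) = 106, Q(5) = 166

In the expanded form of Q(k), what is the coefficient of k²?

7

First differences: 18, 32, 46, 60. Second differences: 14, 14, 14.
Level-2 differences are constant, so Q has degree 2.
Fitting a degree-2 polynomial gives Q(k) = 7k² - 3k + 6.
The coefficient of k² is 7.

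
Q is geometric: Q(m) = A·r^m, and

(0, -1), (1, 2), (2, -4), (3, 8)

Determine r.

Consecutive ratio: 2/(-1) = -2, and -4/2 = -2, so r = -2.
Then A·(-2)^0 = -1 gives A = -1, and Q(m) = -1·(-2)^m.

-2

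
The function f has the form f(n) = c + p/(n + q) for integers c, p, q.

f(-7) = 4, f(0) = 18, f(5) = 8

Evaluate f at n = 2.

(f(n) − c)(n + q) = p for each data point; the three points give a linear system in c and q, then p follows.
Solving: c = 6, q = 1, p = 12, so f(n) = 6 + 12/(n + 1).
Then f(2) = 6 + 12/3 = 10.

10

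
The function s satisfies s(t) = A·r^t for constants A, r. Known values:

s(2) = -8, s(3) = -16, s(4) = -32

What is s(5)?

Consecutive ratio: -16/(-8) = 2, and -32/(-16) = 2, so r = 2.
Then A·2^2 = -8 gives A = -2, and s(t) = -2·2^t.
s(5) = -2·2^5 = -64.

-64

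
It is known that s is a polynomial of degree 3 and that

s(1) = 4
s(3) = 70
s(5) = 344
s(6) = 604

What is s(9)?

Write s(x) = ax³ + bx² + cx + d; the 4 given values yield a linear system in the 4 coefficients.
Solving, s(x) = 3x³ - x² - 2x + 4.
Then s(9) = 2092.

2092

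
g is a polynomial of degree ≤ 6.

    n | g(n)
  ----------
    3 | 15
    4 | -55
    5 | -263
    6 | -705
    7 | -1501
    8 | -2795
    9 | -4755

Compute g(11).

Write g(n) = an^6 + bn^5 + cn^4 + dn³ + en² + pn + q; the 7 given values yield a linear system in the 7 coefficients.
Solving, the top 2 coefficients vanish, and g(n) = -n^4 + 2n³ + 4n² + 3n - 3.
Then g(11) = -11465.

-11465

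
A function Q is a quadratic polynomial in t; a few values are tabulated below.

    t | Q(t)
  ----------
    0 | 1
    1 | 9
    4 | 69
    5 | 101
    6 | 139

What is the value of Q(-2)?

Write Q(t) = at² + bt + c; the 5 given values yield a linear system in the 3 coefficients.
Solving, Q(t) = 3t² + 5t + 1.
Then Q(-2) = 3.

3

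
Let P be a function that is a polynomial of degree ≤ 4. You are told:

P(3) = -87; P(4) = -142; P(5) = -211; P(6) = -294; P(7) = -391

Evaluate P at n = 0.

First differences: -55, -69, -83, -97. Second differences: -14, -14, -14.
Level-2 differences are constant, so P has degree 2.
Fitting a degree-2 polynomial gives P(n) = -7n² - 6n - 6.
Then P(0) = -6.

-6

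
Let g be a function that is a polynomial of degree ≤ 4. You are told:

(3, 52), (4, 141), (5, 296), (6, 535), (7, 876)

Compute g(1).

0

First differences: 89, 155, 239, 341. Second differences: 66, 84, 102. Third differences: 18, 18.
Level-3 differences are constant, so g has degree 3.
Fitting a degree-3 polynomial gives g(k) = 3k³ - 3k² - k + 1.
Then g(1) = 0.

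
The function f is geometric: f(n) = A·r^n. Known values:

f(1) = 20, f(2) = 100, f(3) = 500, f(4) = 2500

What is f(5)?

Consecutive ratio: 100/20 = 5, and 500/100 = 5, so r = 5.
Then A·5^1 = 20 gives A = 4, and f(n) = 4·5^n.
f(5) = 4·5^5 = 12500.

12500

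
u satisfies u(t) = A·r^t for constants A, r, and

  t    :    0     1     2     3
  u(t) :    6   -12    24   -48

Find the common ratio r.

-2

Consecutive ratio: -12/6 = -2, and 24/(-12) = -2, so r = -2.
Then A·(-2)^0 = 6 gives A = 6, and u(t) = 6·(-2)^t.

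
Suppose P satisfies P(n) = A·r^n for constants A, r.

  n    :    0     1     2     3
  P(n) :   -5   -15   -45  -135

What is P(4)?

-405

Consecutive ratio: -15/(-5) = 3, and -45/(-15) = 3, so r = 3.
Then A·3^0 = -5 gives A = -5, and P(n) = -5·3^n.
P(4) = -5·3^4 = -405.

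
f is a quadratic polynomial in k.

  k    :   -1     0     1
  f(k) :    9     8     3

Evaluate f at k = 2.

-6

Write f(k) = ak² + bk + c; the 3 given values yield a linear system in the 3 coefficients.
Solving, f(k) = -2k² - 3k + 8.
Then f(2) = -6.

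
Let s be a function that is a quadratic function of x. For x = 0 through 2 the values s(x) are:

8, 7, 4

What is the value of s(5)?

-17

Write s(x) = ax² + bx + c; the 3 given values yield a linear system in the 3 coefficients.
Solving, s(x) = -x² + 8.
Then s(5) = -17.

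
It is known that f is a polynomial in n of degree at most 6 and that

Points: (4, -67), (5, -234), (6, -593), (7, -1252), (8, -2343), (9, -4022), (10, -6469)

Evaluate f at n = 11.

-9888

First differences: -167, -359, -659, -1091, -1679, -2447. Second differences: -192, -300, -432, -588, -768. Third differences: -108, -132, -156, -180. Fourth differences: -24, -24, -24.
Level-4 differences are constant, so f has degree 4.
Fitting a degree-4 polynomial gives f(n) = -n^4 + 4n³ - 5n² + 3n + 1.
Then f(11) = -9888.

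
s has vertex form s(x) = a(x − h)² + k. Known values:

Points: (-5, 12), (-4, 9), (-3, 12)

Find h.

First differences -3, 3; second difference 6 = 2a, so a = 3.
Expanding, the x-coefficient is −2ah = -6h; matching it to the data gives h = -4, and then k = 9.
So s(x) = 3(x + 4)² + 9.
Hence h = -4.

-4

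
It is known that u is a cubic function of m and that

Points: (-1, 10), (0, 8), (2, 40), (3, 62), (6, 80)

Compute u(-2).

32

Write u(m) = am³ + bm² + cm + d; the 5 given values yield a linear system in the 4 coefficients.
Solving, u(m) = -m³ + 7m² + 6m + 8.
Then u(-2) = 32.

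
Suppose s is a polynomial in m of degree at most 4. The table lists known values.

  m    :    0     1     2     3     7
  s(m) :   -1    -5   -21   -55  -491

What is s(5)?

Write s(m) = am^4 + bm³ + cm² + dm + e; the 5 given values yield a linear system in the 5 coefficients.
Solving, the leading coefficient vanishes, and s(m) = -m³ - 3m² - 1.
Then s(5) = -201.

-201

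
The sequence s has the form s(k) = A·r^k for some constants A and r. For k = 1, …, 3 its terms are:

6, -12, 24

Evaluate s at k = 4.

Consecutive ratio: -12/6 = -2, and 24/(-12) = -2, so r = -2.
Then A·(-2)^1 = 6 gives A = -3, and s(k) = -3·(-2)^k.
s(4) = -3·(-2)^4 = -48.

-48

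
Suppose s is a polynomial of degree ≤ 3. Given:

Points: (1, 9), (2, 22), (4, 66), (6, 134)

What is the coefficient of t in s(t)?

Write s(t) = at³ + bt² + ct + d; the 4 given values yield a linear system in the 4 coefficients.
Solving, the leading coefficient vanishes, and s(t) = 3t² + 4t + 2.
The coefficient of t is 4.

4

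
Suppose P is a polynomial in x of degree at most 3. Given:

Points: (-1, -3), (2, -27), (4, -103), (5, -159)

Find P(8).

Write P(x) = ax³ + bx² + cx + d; the 4 given values yield a linear system in the 4 coefficients.
Solving, the leading coefficient vanishes, and P(x) = -6x² - 2x + 1.
Then P(8) = -399.

-399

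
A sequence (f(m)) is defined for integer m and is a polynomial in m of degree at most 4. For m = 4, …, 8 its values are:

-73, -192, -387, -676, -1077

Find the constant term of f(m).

Write f(m) = am^4 + bm³ + cm² + dm + e; the 5 given values yield a linear system in the 5 coefficients.
Solving, the leading coefficient vanishes, and f(m) = -3m³ + 7m² + m + 3.
The constant term is f(0) = 3.

3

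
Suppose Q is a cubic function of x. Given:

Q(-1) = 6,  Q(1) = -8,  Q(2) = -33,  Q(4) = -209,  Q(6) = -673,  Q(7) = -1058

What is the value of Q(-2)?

Write Q(x) = ax³ + bx² + cx + d; the 6 given values yield a linear system in the 4 coefficients.
Solving, Q(x) = -3x³ - 4x - 1.
Then Q(-2) = 31.

31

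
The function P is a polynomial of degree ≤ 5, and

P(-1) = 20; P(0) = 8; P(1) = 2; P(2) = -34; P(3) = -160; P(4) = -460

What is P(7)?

-3604

Write P(x) = ax^5 + bx^4 + cx³ + dx² + ex + p; the 6 given values yield a linear system in the 6 coefficients.
Solving, the leading coefficient vanishes, and P(x) = -x^4 - 4x³ + 4x² - 5x + 8.
Then P(7) = -3604.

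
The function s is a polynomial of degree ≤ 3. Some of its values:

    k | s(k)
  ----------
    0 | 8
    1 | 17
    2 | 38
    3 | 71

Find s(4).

First differences: 9, 21, 33. Second differences: 12, 12.
Level-2 differences are constant, so s has degree 2.
Fitting a degree-2 polynomial gives s(k) = 6k² + 3k + 8.
Then s(4) = 116.

116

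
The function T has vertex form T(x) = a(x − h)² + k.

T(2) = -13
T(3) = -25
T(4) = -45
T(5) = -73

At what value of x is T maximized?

First differences -12, -20, -28; second difference -8 = 2a, so a = -4.
Expanding, the x-coefficient is −2ah = 8h; matching it to the data gives h = 1, and then k = -9.
So T(x) = -4(x − 1)² − 9.
Hence h = 1.

1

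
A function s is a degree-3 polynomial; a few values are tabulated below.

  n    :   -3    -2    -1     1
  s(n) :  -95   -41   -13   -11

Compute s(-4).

-181

Write s(n) = an³ + bn² + cn + d; the 4 given values yield a linear system in the 4 coefficients.
Solving, s(n) = n³ - 7n² - 5.
Then s(-4) = -181.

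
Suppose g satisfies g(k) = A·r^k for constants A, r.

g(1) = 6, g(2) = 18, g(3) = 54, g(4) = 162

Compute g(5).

Consecutive ratio: 18/6 = 3, and 54/18 = 3, so r = 3.
Then A·3^1 = 6 gives A = 2, and g(k) = 2·3^k.
g(5) = 2·3^5 = 486.

486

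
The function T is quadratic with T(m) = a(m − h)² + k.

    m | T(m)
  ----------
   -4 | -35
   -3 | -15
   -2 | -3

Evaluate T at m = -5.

-63

First differences 20, 12; second difference -8 = 2a, so a = -4.
Expanding, the m-coefficient is −2ah = 8h; matching it to the data gives h = -1, and then k = 1.
So T(m) = -4(m + 1)² + 1.
T(-5) = -4·(-4)² + 1 = -63.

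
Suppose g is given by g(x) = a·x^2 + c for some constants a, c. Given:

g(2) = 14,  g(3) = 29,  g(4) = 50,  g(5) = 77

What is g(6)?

110

From g(2) = 14 and g(3) = 29: 4a + c = 14 and 9a + c = 29.
Subtracting: 5a = 15, so a = 3; then c = 14 − 3·4 = 2.
So g(x) = 3x² + 2, and g(6) = 110.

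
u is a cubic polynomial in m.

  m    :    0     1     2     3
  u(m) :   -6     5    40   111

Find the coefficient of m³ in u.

2

Write u(m) = am³ + bm² + cm + d; the 4 given values yield a linear system in the 4 coefficients.
Solving, u(m) = 2m³ + 6m² + 3m - 6.
The coefficient of m³ is 2.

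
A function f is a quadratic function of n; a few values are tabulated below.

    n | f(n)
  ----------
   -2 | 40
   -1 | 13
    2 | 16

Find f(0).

Write f(n) = an² + bn + c; the 3 given values yield a linear system in the 3 coefficients.
Solving, f(n) = 7n² - 6n.
Then f(0) = 0.

0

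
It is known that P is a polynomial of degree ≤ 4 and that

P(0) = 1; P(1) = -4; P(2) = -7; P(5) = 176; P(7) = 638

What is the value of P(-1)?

Write P(x) = ax^4 + bx³ + cx² + dx + e; the 5 given values yield a linear system in the 5 coefficients.
Solving, the leading coefficient vanishes, and P(x) = 3x³ - 8x² + 1.
Then P(-1) = -10.

-10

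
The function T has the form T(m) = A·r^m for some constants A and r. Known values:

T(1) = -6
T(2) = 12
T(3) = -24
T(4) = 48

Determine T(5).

-96

Consecutive ratio: 12/(-6) = -2, and -24/12 = -2, so r = -2.
Then A·(-2)^1 = -6 gives A = 3, and T(m) = 3·(-2)^m.
T(5) = 3·(-2)^5 = -96.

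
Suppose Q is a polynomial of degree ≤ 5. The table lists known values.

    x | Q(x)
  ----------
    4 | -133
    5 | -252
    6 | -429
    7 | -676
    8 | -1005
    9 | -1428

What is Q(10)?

First differences: -119, -177, -247, -329, -423. Second differences: -58, -70, -82, -94. Third differences: -12, -12, -12.
Level-3 differences are constant, so Q has degree 3.
Fitting a degree-3 polynomial gives Q(x) = -2x³ + x² - 6x + 3.
Then Q(10) = -1957.

-1957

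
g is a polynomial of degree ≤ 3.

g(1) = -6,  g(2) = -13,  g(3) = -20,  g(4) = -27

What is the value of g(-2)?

Write g(m) = am³ + bm² + cm + d; the 4 given values yield a linear system in the 4 coefficients.
Solving, the top 2 coefficients vanish, and g(m) = -7m + 1.
Then g(-2) = 15.

15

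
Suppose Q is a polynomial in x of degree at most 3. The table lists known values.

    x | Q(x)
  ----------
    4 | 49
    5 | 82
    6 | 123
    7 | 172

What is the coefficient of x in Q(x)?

First differences: 33, 41, 49. Second differences: 8, 8.
Level-2 differences are constant, so Q has degree 2.
Fitting a degree-2 polynomial gives Q(x) = 4x² - 3x - 3.
The coefficient of x is -3.

-3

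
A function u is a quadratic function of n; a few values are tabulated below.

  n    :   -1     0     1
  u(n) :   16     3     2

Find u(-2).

Write u(n) = an² + bn + c; the 3 given values yield a linear system in the 3 coefficients.
Solving, u(n) = 6n² - 7n + 3.
Then u(-2) = 41.

41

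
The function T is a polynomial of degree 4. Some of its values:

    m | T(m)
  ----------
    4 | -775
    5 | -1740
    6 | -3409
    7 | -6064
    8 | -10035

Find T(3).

Write T(m) = am^4 + bm³ + cm² + dm + e; the 5 given values yield a linear system in the 5 coefficients.
Solving, T(m) = -2m^4 - 3m³ - 5m² + m + 5.
Then T(3) = -280.

-280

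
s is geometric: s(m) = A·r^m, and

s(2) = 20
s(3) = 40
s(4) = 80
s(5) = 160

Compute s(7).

640

Consecutive ratio: 40/20 = 2, and 80/40 = 2, so r = 2.
Then A·2^2 = 20 gives A = 5, and s(m) = 5·2^m.
s(7) = 5·2^7 = 640.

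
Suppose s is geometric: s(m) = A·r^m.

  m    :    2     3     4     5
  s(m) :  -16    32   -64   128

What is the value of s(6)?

Consecutive ratio: 32/(-16) = -2, and -64/32 = -2, so r = -2.
Then A·(-2)^2 = -16 gives A = -4, and s(m) = -4·(-2)^m.
s(6) = -4·(-2)^6 = -256.

-256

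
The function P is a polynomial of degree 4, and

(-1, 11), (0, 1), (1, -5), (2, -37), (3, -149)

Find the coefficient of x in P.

-5

Write P(x) = ax^4 + bx³ + cx² + dx + e; the 5 given values yield a linear system in the 5 coefficients.
Solving, P(x) = -x^4 - 3x³ + 3x² - 5x + 1.
The coefficient of x is -5.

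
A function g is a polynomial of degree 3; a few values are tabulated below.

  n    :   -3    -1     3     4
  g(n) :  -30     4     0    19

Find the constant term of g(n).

Write g(n) = an³ + bn² + cn + d; the 4 given values yield a linear system in the 4 coefficients.
Solving, g(n) = n³ - 2n² - 4n + 3.
The constant term is g(0) = 3.

3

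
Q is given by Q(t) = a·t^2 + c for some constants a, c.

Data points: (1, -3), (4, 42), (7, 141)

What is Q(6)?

From Q(1) = -3 and Q(4) = 42: 1a + c = -3 and 16a + c = 42.
Subtracting: 15a = 45, so a = 3; then c = -3 − 3·1 = -6.
So Q(t) = 3t² − 6, and Q(6) = 102.

102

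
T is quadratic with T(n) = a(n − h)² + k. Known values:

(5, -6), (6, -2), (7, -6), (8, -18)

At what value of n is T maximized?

6

First differences 4, -4, -12; second difference -8 = 2a, so a = -4.
Expanding, the n-coefficient is −2ah = 8h; matching it to the data gives h = 6, and then k = -2.
So T(n) = -4(n − 6)² − 2.
Hence h = 6.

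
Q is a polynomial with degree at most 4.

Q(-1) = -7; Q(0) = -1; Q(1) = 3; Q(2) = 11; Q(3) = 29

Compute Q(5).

119

First differences: 6, 4, 8, 18. Second differences: -2, 4, 10. Third differences: 6, 6.
Level-3 differences are constant, so Q has degree 3.
Fitting a degree-3 polynomial gives Q(k) = k³ - k² + 4k - 1.
Then Q(5) = 119.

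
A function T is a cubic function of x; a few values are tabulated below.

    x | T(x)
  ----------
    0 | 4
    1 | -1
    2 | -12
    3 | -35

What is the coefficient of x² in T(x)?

Write T(x) = ax³ + bx² + cx + d; the 4 given values yield a linear system in the 4 coefficients.
Solving, T(x) = -x³ - 4x + 4.
The coefficient of x² is 0.

0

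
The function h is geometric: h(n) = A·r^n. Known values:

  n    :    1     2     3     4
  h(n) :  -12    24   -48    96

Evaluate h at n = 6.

384

Consecutive ratio: 24/(-12) = -2, and -48/24 = -2, so r = -2.
Then A·(-2)^1 = -12 gives A = 6, and h(n) = 6·(-2)^n.
h(6) = 6·(-2)^6 = 384.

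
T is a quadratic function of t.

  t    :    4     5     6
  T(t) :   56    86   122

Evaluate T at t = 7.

Write T(t) = at² + bt + c; the 3 given values yield a linear system in the 3 coefficients.
Solving, T(t) = 3t² + 3t - 4.
Then T(7) = 164.

164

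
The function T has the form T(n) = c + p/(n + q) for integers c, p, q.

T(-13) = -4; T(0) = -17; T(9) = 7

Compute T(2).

(T(n) − c)(n + q) = p for each data point; the three points give a linear system in c and q, then p follows.
Solving: c = -1, q = -3, p = 48, so T(n) = -1 + 48/(n − 3).
Then T(2) = -1 + 48/(-1) = -49.

-49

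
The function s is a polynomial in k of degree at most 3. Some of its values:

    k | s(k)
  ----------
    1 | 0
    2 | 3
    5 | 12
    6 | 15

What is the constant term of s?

-3

Write s(k) = ak³ + bk² + ck + d; the 4 given values yield a linear system in the 4 coefficients.
Solving, the top 2 coefficients vanish, and s(k) = 3k - 3.
The constant term is s(0) = -3.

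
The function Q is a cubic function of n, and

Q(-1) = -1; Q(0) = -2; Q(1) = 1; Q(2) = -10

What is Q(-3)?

85

Write Q(n) = an³ + bn² + cn + d; the 4 given values yield a linear system in the 4 coefficients.
Solving, Q(n) = -3n³ + 2n² + 4n - 2.
Then Q(-3) = 85.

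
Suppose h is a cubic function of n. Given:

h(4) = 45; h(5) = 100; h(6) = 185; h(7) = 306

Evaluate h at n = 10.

945

Write h(n) = an³ + bn² + cn + d; the 4 given values yield a linear system in the 4 coefficients.
Solving, h(n) = n³ - 6n + 5.
Then h(10) = 945.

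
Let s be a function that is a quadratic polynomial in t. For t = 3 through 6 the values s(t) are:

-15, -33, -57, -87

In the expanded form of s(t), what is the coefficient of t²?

First differences: -18, -24, -30. Second differences: -6, -6.
Level-2 differences are constant, so s has degree 2.
Fitting a degree-2 polynomial gives s(t) = -3t² + 3t + 3.
The coefficient of t² is -3.

-3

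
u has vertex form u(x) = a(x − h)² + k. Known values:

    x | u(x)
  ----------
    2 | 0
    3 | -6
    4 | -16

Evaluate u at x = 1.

First differences -6, -10; second difference -4 = 2a, so a = -2.
Expanding, the x-coefficient is −2ah = 4h; matching it to the data gives h = 1, and then k = 2.
So u(x) = -2(x − 1)² + 2.
u(1) = -2·0² + 2 = 2.

2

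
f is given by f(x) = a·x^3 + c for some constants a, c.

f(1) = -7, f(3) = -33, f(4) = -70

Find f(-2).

2

From f(1) = -7 and f(3) = -33: 1a + c = -7 and 27a + c = -33.
Subtracting: 26a = -26, so a = -1; then c = -7 − (-1)·1 = -6.
So f(x) = -1x³ − 6, and f(-2) = 2.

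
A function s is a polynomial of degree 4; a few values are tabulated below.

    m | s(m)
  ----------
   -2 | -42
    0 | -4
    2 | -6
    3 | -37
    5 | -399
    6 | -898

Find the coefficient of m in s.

Write s(m) = am^4 + bm³ + cm² + dm + e; the 6 given values yield a linear system in the 5 coefficients.
Solving, s(m) = -m^4 + 2m³ - m² + m - 4.
The coefficient of m is 1.

1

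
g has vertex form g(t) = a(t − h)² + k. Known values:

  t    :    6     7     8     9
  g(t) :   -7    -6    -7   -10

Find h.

7

First differences 1, -1, -3; second difference -2 = 2a, so a = -1.
Expanding, the t-coefficient is −2ah = 2h; matching it to the data gives h = 7, and then k = -6.
So g(t) = -1(t − 7)² − 6.
Hence h = 7.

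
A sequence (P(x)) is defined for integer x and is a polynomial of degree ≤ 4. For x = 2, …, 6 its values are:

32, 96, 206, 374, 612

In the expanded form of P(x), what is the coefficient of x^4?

Write P(x) = ax^4 + bx³ + cx² + dx + e; the 5 given values yield a linear system in the 5 coefficients.
Solving, the leading coefficient vanishes, and P(x) = 2x³ + 5x² + x - 6.
The coefficient of x^4 is 0.

0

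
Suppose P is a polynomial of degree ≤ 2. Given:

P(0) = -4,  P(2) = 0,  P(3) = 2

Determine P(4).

4

Write P(m) = am² + bm + c; the 3 given values yield a linear system in the 3 coefficients.
Solving, the leading coefficient vanishes, and P(m) = 2m - 4.
Then P(4) = 4.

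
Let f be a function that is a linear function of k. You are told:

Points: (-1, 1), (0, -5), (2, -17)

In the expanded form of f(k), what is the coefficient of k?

Write f(k) = ak + b; the 3 given values yield a linear system in the 2 coefficients.
Solving, f(k) = -6k - 5.
The coefficient of k is -6.

-6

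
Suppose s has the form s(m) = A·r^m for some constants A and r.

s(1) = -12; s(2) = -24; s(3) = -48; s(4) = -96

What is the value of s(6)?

-384

Consecutive ratio: -24/(-12) = 2, and -48/(-24) = 2, so r = 2.
Then A·2^1 = -12 gives A = -6, and s(m) = -6·2^m.
s(6) = -6·2^6 = -384.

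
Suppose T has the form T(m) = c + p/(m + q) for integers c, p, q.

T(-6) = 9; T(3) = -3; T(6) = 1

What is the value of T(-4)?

(T(m) − c)(m + q) = p for each data point; the three points give a linear system in c and q, then p follows.
Solving: c = 5, q = 0, p = -24, so T(m) = 5 − 24/(m + 0).
Then T(-4) = 5 − 24/(-4) = 11.

11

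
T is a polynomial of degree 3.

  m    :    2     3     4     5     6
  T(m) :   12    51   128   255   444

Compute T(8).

Write T(m) = am³ + bm² + cm + d; the 5 given values yield a linear system in the 4 coefficients.
Solving, T(m) = 2m³ + m² - 4m.
Then T(8) = 1056.

1056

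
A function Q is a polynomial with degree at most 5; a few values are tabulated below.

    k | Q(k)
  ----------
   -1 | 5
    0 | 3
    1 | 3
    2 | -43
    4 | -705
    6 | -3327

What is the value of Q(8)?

-10021

Write Q(k) = ak^5 + bk^4 + ck³ + dk² + ek + p; the 6 given values yield a linear system in the 6 coefficients.
Solving, the leading coefficient vanishes, and Q(k) = -2k^4 - 4k³ + 3k² + 3k + 3.
Then Q(8) = -10021.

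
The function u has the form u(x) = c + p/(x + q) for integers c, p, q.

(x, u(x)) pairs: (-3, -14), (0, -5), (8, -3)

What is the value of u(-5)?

(u(x) − c)(x + q) = p for each data point; the three points give a linear system in c and q, then p follows.
Solving: c = -2, q = 4, p = -12, so u(x) = -2 − 12/(x + 4).
Then u(-5) = -2 − 12/(-1) = 10.

10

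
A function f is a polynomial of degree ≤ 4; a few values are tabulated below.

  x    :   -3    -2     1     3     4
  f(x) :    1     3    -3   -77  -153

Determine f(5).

Write f(x) = ax^4 + bx³ + cx² + dx + e; the 5 given values yield a linear system in the 5 coefficients.
Solving, the leading coefficient vanishes, and f(x) = -x³ - 5x² - 4x + 7.
Then f(5) = -263.

-263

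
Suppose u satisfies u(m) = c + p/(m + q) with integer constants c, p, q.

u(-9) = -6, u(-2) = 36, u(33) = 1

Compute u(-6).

-12

(u(m) − c)(m + q) = p for each data point; the three points give a linear system in c and q, then p follows.
Solving: c = 0, q = 3, p = 36, so u(m) = 36/(m + 3).
Then u(-6) = 0 + 36/(-3) = -12.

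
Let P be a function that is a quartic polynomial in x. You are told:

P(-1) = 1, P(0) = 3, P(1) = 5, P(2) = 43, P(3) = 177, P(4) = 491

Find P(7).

Write P(x) = ax^4 + bx³ + cx² + dx + e; the 6 given values yield a linear system in the 5 coefficients.
Solving, P(x) = x^4 + 4x³ - x² - 2x + 3.
Then P(7) = 3713.

3713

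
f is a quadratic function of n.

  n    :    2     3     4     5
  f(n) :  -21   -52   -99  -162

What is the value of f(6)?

-241

Write f(n) = an² + bn + c; the 4 given values yield a linear system in the 3 coefficients.
Solving, f(n) = -8n² + 9n - 7.
Then f(6) = -241.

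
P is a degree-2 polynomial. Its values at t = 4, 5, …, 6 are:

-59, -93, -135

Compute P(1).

-5

Write P(t) = at² + bt + c; the 3 given values yield a linear system in the 3 coefficients.
Solving, P(t) = -4t² + 2t - 3.
Then P(1) = -5.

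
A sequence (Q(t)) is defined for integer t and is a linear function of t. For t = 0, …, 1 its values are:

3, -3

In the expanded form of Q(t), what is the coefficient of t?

Write Q(t) = at + b; the 2 given values yield a linear system in the 2 coefficients.
Solving, Q(t) = -6t + 3.
The coefficient of t is -6.

-6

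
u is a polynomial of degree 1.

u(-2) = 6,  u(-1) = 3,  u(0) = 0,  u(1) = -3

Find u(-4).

First differences: -3, -3, -3.
Level-1 differences are constant, so u has degree 1.
Fitting a degree-1 polynomial gives u(m) = -3m.
Then u(-4) = 12.

12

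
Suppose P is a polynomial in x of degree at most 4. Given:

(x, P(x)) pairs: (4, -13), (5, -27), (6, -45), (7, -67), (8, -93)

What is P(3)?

Write P(x) = ax^4 + bx³ + cx² + dx + e; the 5 given values yield a linear system in the 5 coefficients.
Solving, the top 2 coefficients vanish, and P(x) = -2x² + 4x + 3.
Then P(3) = -3.

-3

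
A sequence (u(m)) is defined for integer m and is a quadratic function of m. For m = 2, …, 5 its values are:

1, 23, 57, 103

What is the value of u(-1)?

First differences: 22, 34, 46. Second differences: 12, 12.
Level-2 differences are constant, so u has degree 2.
Fitting a degree-2 polynomial gives u(m) = 6m² - 8m - 7.
Then u(-1) = 7.

7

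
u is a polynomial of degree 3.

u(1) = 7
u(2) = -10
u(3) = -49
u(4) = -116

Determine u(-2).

-14

Write u(t) = at³ + bt² + ct + d; the 4 given values yield a linear system in the 4 coefficients.
Solving, u(t) = -t³ - 5t² + 5t + 8.
Then u(-2) = -14.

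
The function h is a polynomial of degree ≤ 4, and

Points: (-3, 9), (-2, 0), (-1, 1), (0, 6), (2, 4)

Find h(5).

Write h(n) = an^4 + bn³ + cn² + dn + e; the 5 given values yield a linear system in the 5 coefficients.
Solving, the leading coefficient vanishes, and h(n) = -n³ - n² + 5n + 6.
Then h(5) = -119.

-119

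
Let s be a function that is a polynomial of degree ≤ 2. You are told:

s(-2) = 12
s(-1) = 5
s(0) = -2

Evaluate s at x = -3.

First differences: -7, -7.
Level-1 differences are constant, so s has degree 1.
Fitting a degree-1 polynomial gives s(x) = -7x - 2.
Then s(-3) = 19.

19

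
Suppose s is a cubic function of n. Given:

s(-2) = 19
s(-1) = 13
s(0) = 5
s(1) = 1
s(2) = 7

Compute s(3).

29

Write s(n) = an³ + bn² + cn + d; the 5 given values yield a linear system in the 4 coefficients.
Solving, s(n) = n³ + 2n² - 7n + 5.
Then s(3) = 29.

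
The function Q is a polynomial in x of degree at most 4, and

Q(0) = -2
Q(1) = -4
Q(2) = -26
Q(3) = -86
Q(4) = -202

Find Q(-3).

Write Q(x) = ax^4 + bx³ + cx² + dx + e; the 5 given values yield a linear system in the 5 coefficients.
Solving, the leading coefficient vanishes, and Q(x) = -3x³ - x² + 2x - 2.
Then Q(-3) = 64.

64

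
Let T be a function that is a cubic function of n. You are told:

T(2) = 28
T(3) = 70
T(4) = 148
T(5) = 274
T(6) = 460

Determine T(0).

Write T(n) = an³ + bn² + cn + d; the 5 given values yield a linear system in the 4 coefficients.
Solving, T(n) = 2n³ + 4n + 4.
Then T(0) = 4.

4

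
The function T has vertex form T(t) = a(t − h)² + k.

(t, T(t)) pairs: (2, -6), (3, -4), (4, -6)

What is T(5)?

First differences 2, -2; second difference -4 = 2a, so a = -2.
Expanding, the t-coefficient is −2ah = 4h; matching it to the data gives h = 3, and then k = -4.
So T(t) = -2(t − 3)² − 4.
T(5) = -2·2² − 4 = -12.

-12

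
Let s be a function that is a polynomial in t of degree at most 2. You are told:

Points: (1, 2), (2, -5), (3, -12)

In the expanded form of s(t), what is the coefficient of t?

-7

Write s(t) = at² + bt + c; the 3 given values yield a linear system in the 3 coefficients.
Solving, the leading coefficient vanishes, and s(t) = -7t + 9.
The coefficient of t is -7.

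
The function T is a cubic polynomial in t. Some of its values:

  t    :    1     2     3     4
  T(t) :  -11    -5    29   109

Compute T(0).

-7

Write T(t) = at³ + bt² + ct + d; the 4 given values yield a linear system in the 4 coefficients.
Solving, T(t) = 3t³ - 4t² - 3t - 7.
Then T(0) = -7.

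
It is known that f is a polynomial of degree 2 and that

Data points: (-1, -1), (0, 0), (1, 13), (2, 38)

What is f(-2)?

10

First differences: 1, 13, 25. Second differences: 12, 12.
Level-2 differences are constant, so f has degree 2.
Fitting a degree-2 polynomial gives f(m) = 6m² + 7m.
Then f(-2) = 10.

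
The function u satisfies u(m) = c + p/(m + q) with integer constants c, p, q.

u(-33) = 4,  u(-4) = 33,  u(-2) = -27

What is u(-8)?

9

(u(m) − c)(m + q) = p for each data point; the three points give a linear system in c and q, then p follows.
Solving: c = 3, q = 3, p = -30, so u(m) = 3 − 30/(m + 3).
Then u(-8) = 3 − 30/(-5) = 9.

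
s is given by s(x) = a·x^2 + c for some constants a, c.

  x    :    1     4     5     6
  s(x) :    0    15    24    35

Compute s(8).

From s(1) = 0 and s(4) = 15: 1a + c = 0 and 16a + c = 15.
Subtracting: 15a = 15, so a = 1; then c = 0 − 1·1 = -1.
So s(x) = 1x² − 1, and s(8) = 63.

63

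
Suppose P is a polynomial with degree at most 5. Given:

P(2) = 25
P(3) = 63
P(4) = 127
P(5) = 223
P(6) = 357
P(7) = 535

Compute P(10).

First differences: 38, 64, 96, 134, 178. Second differences: 26, 32, 38, 44. Third differences: 6, 6, 6.
Level-3 differences are constant, so P has degree 3.
Fitting a degree-3 polynomial gives P(x) = x³ + 4x² - x + 3.
Then P(10) = 1393.

1393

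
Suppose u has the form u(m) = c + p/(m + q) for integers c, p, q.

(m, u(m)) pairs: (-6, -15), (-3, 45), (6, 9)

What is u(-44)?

(u(m) − c)(m + q) = p for each data point; the three points give a linear system in c and q, then p follows.
Solving: c = 5, q = 4, p = 40, so u(m) = 5 + 40/(m + 4).
Then u(-44) = 5 + 40/(-40) = 4.

4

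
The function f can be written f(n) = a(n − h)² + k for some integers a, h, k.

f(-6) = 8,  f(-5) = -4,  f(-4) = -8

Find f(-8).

First differences -12, -4; second difference 8 = 2a, so a = 4.
Expanding, the n-coefficient is −2ah = -8h; matching it to the data gives h = -4, and then k = -8.
So f(n) = 4(n + 4)² − 8.
f(-8) = 4·(-4)² − 8 = 56.

56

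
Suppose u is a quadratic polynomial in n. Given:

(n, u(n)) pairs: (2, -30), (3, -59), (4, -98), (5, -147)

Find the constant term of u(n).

-2

First differences: -29, -39, -49. Second differences: -10, -10.
Level-2 differences are constant, so u has degree 2.
Fitting a degree-2 polynomial gives u(n) = -5n² - 4n - 2.
The constant term is u(0) = -2.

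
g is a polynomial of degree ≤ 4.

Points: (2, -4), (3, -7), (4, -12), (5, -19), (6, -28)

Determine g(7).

Write g(m) = am^4 + bm³ + cm² + dm + e; the 5 given values yield a linear system in the 5 coefficients.
Solving, the top 2 coefficients vanish, and g(m) = -m² + 2m - 4.
Then g(7) = -39.

-39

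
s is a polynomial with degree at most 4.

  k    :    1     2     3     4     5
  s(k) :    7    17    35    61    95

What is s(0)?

First differences: 10, 18, 26, 34. Second differences: 8, 8, 8.
Level-2 differences are constant, so s has degree 2.
Fitting a degree-2 polynomial gives s(k) = 4k² - 2k + 5.
Then s(0) = 5.

5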